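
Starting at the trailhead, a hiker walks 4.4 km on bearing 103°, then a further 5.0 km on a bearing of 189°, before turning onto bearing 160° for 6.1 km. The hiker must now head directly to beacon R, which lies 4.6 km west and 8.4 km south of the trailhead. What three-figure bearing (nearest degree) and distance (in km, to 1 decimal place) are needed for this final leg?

Leg 1 (103°, 4.4 km): east 4.4 sin 103° = 4.29, north 4.4 cos 103° = -0.99
Leg 2 (189°, 5.0 km): east 5.0 sin 189° = -0.78, north 5.0 cos 189° = -4.94
Leg 3 (160°, 6.1 km): east 6.1 sin 160° = 2.09, north 6.1 cos 160° = -5.73
Current position: (5.59, -11.66). Target: (-4.6, -8.4). Remaining: Δeast = -10.19, Δnorth = 3.26.
Bearing = atan2(-10.19, 3.26) mod 360° = 287.74°; distance = √((-10.19)² + (3.26)²) = 10.700 km.

288°, 10.7 km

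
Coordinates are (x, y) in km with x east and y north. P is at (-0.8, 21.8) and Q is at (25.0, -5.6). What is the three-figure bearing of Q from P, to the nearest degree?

Δeast = 25.0 − -0.8 = 25.80; Δnorth = -5.6 − 21.8 = -27.40.
Bearing = atan2(Δeast, Δnorth) mod 360° = 136.72° ≈ 137°.

137°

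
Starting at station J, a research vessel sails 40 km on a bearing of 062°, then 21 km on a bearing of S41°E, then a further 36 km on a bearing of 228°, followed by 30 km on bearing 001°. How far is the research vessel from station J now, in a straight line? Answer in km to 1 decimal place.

Leg 1 (062°, 40 km): east 40 sin 62° = 35.32, north 40 cos 62° = 18.78
Leg 2 (S41°E, 21 km): east 21 sin 139° = 13.78, north 21 cos 139° = -15.85
Leg 3 (228°, 36 km): east 36 sin 228° = -26.75, north 36 cos 228° = -24.09
Leg 4 (001°, 30 km): east 30 sin 1° = 0.52, north 30 cos 1° = 30.00
Net: 22.87 east, 8.84 north. Distance = √((22.87)² + (8.84)²) = 24.514 km.

24.5 km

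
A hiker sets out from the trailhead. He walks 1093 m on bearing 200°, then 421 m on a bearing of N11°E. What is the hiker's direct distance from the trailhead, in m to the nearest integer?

Leg 1 (200°, 1093 m): east 1093 sin 200° = -373.83, north 1093 cos 200° = -1027.08
Leg 2 (N11°E, 421 m): east 421 sin 11° = 80.33, north 421 cos 11° = 413.27
Net: -293.50 east, -613.82 north. Distance = √((-293.50)² + (-613.82)²) = 680.378 m.

680 m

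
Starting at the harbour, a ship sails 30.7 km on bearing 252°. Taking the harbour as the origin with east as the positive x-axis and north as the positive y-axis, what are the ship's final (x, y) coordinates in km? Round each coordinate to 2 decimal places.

(-29.20, -9.49)

Leg 1 (252°, 30.7 km): east 30.7 sin 252° = -29.20, north 30.7 cos 252° = -9.49
Summing: -29.20 km east, -9.49 km north → (-29.20, -9.49).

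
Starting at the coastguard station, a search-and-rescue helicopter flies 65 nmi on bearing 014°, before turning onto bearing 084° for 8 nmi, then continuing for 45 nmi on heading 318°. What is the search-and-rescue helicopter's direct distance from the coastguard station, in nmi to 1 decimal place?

Leg 1 (014°, 65 nmi): east 65 sin 14° = 15.72, north 65 cos 14° = 63.07
Leg 2 (084°, 8 nmi): east 8 sin 84° = 7.96, north 8 cos 84° = 0.84
Leg 3 (318°, 45 nmi): east 45 sin 318° = -30.11, north 45 cos 318° = 33.44
Net: -6.43 east, 97.35 north. Distance = √((-6.43)² + (97.35)²) = 97.559 nmi.

97.6 nmi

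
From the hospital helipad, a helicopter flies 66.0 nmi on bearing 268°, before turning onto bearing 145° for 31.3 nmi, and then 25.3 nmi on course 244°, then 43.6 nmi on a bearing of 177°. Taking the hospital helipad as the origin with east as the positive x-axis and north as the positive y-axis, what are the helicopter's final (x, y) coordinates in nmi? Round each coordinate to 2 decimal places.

Leg 1 (268°, 66.0 nmi): east 66.0 sin 268° = -65.96, north 66.0 cos 268° = -2.30
Leg 2 (145°, 31.3 nmi): east 31.3 sin 145° = 17.95, north 31.3 cos 145° = -25.64
Leg 3 (244°, 25.3 nmi): east 25.3 sin 244° = -22.74, north 25.3 cos 244° = -11.09
Leg 4 (177°, 43.6 nmi): east 43.6 sin 177° = 2.28, north 43.6 cos 177° = -43.54
Summing: -68.46 nmi east, -82.57 nmi north → (-68.46, -82.57).

(-68.46, -82.57)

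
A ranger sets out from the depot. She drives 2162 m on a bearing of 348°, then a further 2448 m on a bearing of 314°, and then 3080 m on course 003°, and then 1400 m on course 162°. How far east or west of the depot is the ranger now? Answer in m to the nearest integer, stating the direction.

1617 m west

Leg 1 (348°, 2162 m): east 2162 sin 348° = -449.51, north 2162 cos 348° = 2114.76
Leg 2 (314°, 2448 m): east 2448 sin 314° = -1760.94, north 2448 cos 314° = 1700.52
Leg 3 (003°, 3080 m): east 3080 sin 3° = 161.19, north 3080 cos 3° = 3075.78
Leg 4 (162°, 1400 m): east 1400 sin 162° = 432.62, north 1400 cos 162° = -1331.48
Net east component: -1616.63 m.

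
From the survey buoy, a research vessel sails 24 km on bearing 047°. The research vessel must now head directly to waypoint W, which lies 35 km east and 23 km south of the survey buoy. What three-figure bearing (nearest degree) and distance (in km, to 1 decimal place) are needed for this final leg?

156°, 43.1 km

Leg 1 (047°, 24 km): east 24 sin 47° = 17.55, north 24 cos 47° = 16.37
Current position: (17.55, 16.37). Target: (35, -23). Remaining: Δeast = 17.45, Δnorth = -39.37.
Bearing = atan2(17.45, -39.37) mod 360° = 156.10°; distance = √((17.45)² + (-39.37)²) = 43.061 km.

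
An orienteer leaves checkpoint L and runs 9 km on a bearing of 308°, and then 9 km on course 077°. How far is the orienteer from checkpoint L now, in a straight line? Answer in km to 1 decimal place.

Leg 1 (308°, 9 km): east 9 sin 308° = -7.09, north 9 cos 308° = 5.54
Leg 2 (077°, 9 km): east 9 sin 77° = 8.77, north 9 cos 77° = 2.02
Net: 1.68 east, 7.57 north. Distance = √((1.68)² + (7.57)²) = 7.749 km.

7.7 km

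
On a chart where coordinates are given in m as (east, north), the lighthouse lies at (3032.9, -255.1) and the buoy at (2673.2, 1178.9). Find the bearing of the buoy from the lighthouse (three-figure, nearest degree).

Δeast = 2673.2 − 3032.9 = -359.70; Δnorth = 1178.9 − -255.1 = 1434.00.
Bearing = atan2(Δeast, Δnorth) mod 360° = 345.92° ≈ 346°.

346°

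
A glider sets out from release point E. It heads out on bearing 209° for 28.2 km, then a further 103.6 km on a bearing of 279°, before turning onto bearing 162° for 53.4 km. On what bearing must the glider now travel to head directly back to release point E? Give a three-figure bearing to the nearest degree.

059°

Leg 1 (209°, 28.2 km): east 28.2 sin 209° = -13.67, north 28.2 cos 209° = -24.66
Leg 2 (279°, 103.6 km): east 103.6 sin 279° = -102.32, north 103.6 cos 279° = 16.21
Leg 3 (162°, 53.4 km): east 53.4 sin 162° = 16.50, north 53.4 cos 162° = -50.79
Net displacement: -99.49 east, -59.24 north. Direction back to start is (99.49, 59.24): bearing = atan2(99.49, 59.24) mod 360° = 59.23° ≈ 059°.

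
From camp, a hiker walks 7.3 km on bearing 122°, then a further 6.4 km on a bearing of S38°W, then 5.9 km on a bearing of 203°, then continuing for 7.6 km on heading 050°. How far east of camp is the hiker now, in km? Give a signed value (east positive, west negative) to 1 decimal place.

5.8 km

Leg 1 (122°, 7.3 km): east 7.3 sin 122° = 6.19, north 7.3 cos 122° = -3.87
Leg 2 (S38°W, 6.4 km): east 6.4 sin 218° = -3.94, north 6.4 cos 218° = -5.04
Leg 3 (203°, 5.9 km): east 5.9 sin 203° = -2.31, north 5.9 cos 203° = -5.43
Leg 4 (050°, 7.6 km): east 7.6 sin 50° = 5.82, north 7.6 cos 50° = 4.89
Net east component: 5.77 km.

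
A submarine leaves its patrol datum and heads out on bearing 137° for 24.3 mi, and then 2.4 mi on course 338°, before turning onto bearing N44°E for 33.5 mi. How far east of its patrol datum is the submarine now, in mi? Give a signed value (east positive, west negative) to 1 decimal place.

Leg 1 (137°, 24.3 mi): east 24.3 sin 137° = 16.57, north 24.3 cos 137° = -17.77
Leg 2 (338°, 2.4 mi): east 2.4 sin 338° = -0.90, north 2.4 cos 338° = 2.23
Leg 3 (N44°E, 33.5 mi): east 33.5 sin 44° = 23.27, north 33.5 cos 44° = 24.10
Net east component: 38.94 mi.

38.9 mi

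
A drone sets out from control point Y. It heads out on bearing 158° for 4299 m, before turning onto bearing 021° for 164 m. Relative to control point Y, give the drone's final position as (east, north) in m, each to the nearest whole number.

(1669, -3833)

Leg 1 (158°, 4299 m): east 4299 sin 158° = 1610.43, north 4299 cos 158° = -3985.96
Leg 2 (021°, 164 m): east 164 sin 21° = 58.77, north 164 cos 21° = 153.11
Summing: 1669.21 m east, -3832.86 m north → (1669, -3833).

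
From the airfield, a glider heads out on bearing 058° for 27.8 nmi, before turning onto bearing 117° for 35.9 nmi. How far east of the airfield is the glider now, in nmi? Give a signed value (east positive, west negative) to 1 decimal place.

Leg 1 (058°, 27.8 nmi): east 27.8 sin 58° = 23.58, north 27.8 cos 58° = 14.73
Leg 2 (117°, 35.9 nmi): east 35.9 sin 117° = 31.99, north 35.9 cos 117° = -16.30
Net east component: 55.56 nmi.

55.6 nmi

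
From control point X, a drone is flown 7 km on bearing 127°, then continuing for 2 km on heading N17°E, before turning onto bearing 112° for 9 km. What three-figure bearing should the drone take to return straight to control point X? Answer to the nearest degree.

291°

Leg 1 (127°, 7 km): east 7 sin 127° = 5.59, north 7 cos 127° = -4.21
Leg 2 (N17°E, 2 km): east 2 sin 17° = 0.58, north 2 cos 17° = 1.91
Leg 3 (112°, 9 km): east 9 sin 112° = 8.34, north 9 cos 112° = -3.37
Net displacement: 14.52 east, -5.67 north. Direction back to start is (-14.52, 5.67): bearing = atan2(-14.52, 5.67) mod 360° = 291.34° ≈ 291°.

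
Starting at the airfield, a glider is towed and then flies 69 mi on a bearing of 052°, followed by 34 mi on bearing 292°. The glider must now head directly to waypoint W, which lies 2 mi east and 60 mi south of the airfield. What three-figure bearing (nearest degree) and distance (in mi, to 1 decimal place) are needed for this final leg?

190°, 117.1 mi

Leg 1 (052°, 69 mi): east 69 sin 52° = 54.37, north 69 cos 52° = 42.48
Leg 2 (292°, 34 mi): east 34 sin 292° = -31.52, north 34 cos 292° = 12.74
Current position: (22.85, 55.22). Target: (2, -60). Remaining: Δeast = -20.85, Δnorth = -115.22.
Bearing = atan2(-20.85, -115.22) mod 360° = 190.26°; distance = √((-20.85)² + (-115.22)²) = 117.088 mi.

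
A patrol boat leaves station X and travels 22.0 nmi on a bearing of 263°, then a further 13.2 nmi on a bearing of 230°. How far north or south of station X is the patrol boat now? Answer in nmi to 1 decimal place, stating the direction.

Leg 1 (263°, 22.0 nmi): east 22.0 sin 263° = -21.84, north 22.0 cos 263° = -2.68
Leg 2 (230°, 13.2 nmi): east 13.2 sin 230° = -10.11, north 13.2 cos 230° = -8.48
Net north component: -11.17 nmi.

11.2 nmi south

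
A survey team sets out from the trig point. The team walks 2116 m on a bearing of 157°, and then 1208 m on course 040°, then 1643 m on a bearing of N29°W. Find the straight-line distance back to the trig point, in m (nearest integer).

907 m

Leg 1 (157°, 2116 m): east 2116 sin 157° = 826.79, north 2116 cos 157° = -1947.79
Leg 2 (040°, 1208 m): east 1208 sin 40° = 776.49, north 1208 cos 40° = 925.38
Leg 3 (N29°W, 1643 m): east 1643 sin 331° = -796.54, north 1643 cos 331° = 1437.00
Net: 806.73 east, 414.59 north. Distance = √((806.73)² + (414.59)²) = 907.031 m.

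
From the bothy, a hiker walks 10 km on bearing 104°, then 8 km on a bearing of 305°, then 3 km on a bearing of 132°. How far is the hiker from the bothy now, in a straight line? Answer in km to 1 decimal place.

5.4 km

Leg 1 (104°, 10 km): east 10 sin 104° = 9.70, north 10 cos 104° = -2.42
Leg 2 (305°, 8 km): east 8 sin 305° = -6.55, north 8 cos 305° = 4.59
Leg 3 (132°, 3 km): east 3 sin 132° = 2.23, north 3 cos 132° = -2.01
Net: 5.38 east, 0.16 north. Distance = √((5.38)² + (0.16)²) = 5.382 km.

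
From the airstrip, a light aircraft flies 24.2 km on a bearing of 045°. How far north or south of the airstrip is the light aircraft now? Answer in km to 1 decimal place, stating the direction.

17.1 km north

Leg 1 (045°, 24.2 km): east 24.2 sin 45° = 17.11, north 24.2 cos 45° = 17.11
Net north component: 17.11 km.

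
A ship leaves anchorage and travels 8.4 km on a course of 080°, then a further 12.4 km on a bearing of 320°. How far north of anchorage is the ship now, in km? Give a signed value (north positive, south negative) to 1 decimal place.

11.0 km

Leg 1 (080°, 8.4 km): east 8.4 sin 80° = 8.27, north 8.4 cos 80° = 1.46
Leg 2 (320°, 12.4 km): east 12.4 sin 320° = -7.97, north 12.4 cos 320° = 9.50
Net north component: 10.96 km.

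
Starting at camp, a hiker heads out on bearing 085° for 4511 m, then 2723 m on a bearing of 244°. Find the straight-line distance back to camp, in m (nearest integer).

Leg 1 (085°, 4511 m): east 4511 sin 85° = 4493.83, north 4511 cos 85° = 393.16
Leg 2 (244°, 2723 m): east 2723 sin 244° = -2447.42, north 2723 cos 244° = -1193.68
Net: 2046.42 east, -800.53 north. Distance = √((2046.42)² + (-800.53)²) = 2197.423 m.

2197 m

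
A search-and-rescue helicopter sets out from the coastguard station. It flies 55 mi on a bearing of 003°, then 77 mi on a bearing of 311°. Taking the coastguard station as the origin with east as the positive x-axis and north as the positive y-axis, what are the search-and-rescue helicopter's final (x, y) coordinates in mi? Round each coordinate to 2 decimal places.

(-55.23, 105.44)

Leg 1 (003°, 55 mi): east 55 sin 3° = 2.88, north 55 cos 3° = 54.92
Leg 2 (311°, 77 mi): east 77 sin 311° = -58.11, north 77 cos 311° = 50.52
Summing: -55.23 mi east, 105.44 mi north → (-55.23, 105.44).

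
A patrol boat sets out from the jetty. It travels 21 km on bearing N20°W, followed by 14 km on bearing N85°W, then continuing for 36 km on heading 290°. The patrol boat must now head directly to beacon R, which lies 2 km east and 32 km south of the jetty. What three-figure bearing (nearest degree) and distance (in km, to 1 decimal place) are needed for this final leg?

Leg 1 (N20°W, 21 km): east 21 sin 340° = -7.18, north 21 cos 340° = 19.73
Leg 2 (N85°W, 14 km): east 14 sin 275° = -13.95, north 14 cos 275° = 1.22
Leg 3 (290°, 36 km): east 36 sin 290° = -33.83, north 36 cos 290° = 12.31
Current position: (-54.96, 33.27). Target: (2, -32). Remaining: Δeast = 56.96, Δnorth = -65.27.
Bearing = atan2(56.96, -65.27) mod 360° = 138.89°; distance = √((56.96)² + (-65.27)²) = 86.625 km.

139°, 86.6 km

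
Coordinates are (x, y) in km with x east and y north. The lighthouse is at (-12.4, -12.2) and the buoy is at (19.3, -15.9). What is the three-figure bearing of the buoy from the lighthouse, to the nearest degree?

097°

Δeast = 19.3 − -12.4 = 31.70; Δnorth = -15.9 − -12.2 = -3.70.
Bearing = atan2(Δeast, Δnorth) mod 360° = 96.66° ≈ 097°.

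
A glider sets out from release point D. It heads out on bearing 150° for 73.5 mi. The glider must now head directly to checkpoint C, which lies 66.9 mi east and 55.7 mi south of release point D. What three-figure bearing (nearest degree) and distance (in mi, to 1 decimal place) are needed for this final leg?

075°, 31.2 mi

Leg 1 (150°, 73.5 mi): east 73.5 sin 150° = 36.75, north 73.5 cos 150° = -63.65
Current position: (36.75, -63.65). Target: (66.9, -55.7). Remaining: Δeast = 30.15, Δnorth = 7.95.
Bearing = atan2(30.15, 7.95) mod 360° = 75.22°; distance = √((30.15)² + (7.95)²) = 31.181 mi.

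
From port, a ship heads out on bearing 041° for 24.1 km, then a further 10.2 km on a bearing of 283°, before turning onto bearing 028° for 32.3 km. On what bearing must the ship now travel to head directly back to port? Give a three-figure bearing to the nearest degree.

Leg 1 (041°, 24.1 km): east 24.1 sin 41° = 15.81, north 24.1 cos 41° = 18.19
Leg 2 (283°, 10.2 km): east 10.2 sin 283° = -9.94, north 10.2 cos 283° = 2.29
Leg 3 (028°, 32.3 km): east 32.3 sin 28° = 15.16, north 32.3 cos 28° = 28.52
Net displacement: 21.04 east, 49.00 north. Direction back to start is (-21.04, -49.00): bearing = atan2(-21.04, -49.00) mod 360° = 203.23° ≈ 203°.

203°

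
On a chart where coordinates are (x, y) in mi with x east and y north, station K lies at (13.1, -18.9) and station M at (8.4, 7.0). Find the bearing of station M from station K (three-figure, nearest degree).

350°

Δeast = 8.4 − 13.1 = -4.70; Δnorth = 7.0 − -18.9 = 25.90.
Bearing = atan2(Δeast, Δnorth) mod 360° = 349.71° ≈ 350°.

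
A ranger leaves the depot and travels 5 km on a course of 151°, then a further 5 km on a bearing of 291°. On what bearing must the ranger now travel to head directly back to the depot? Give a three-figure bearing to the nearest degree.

Leg 1 (151°, 5 km): east 5 sin 151° = 2.42, north 5 cos 151° = -4.37
Leg 2 (291°, 5 km): east 5 sin 291° = -4.67, north 5 cos 291° = 1.79
Net displacement: -2.24 east, -2.58 north. Direction back to start is (2.24, 2.58): bearing = atan2(2.24, 2.58) mod 360° = 41.00° ≈ 041°.

041°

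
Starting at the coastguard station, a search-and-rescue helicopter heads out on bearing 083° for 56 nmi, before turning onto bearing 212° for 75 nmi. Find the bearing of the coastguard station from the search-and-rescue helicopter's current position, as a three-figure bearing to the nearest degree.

344°

Leg 1 (083°, 56 nmi): east 56 sin 83° = 55.58, north 56 cos 83° = 6.82
Leg 2 (212°, 75 nmi): east 75 sin 212° = -39.74, north 75 cos 212° = -63.60
Net displacement: 15.84 east, -56.78 north. Direction back to start is (-15.84, 56.78): bearing = atan2(-15.84, 56.78) mod 360° = 344.41° ≈ 344°.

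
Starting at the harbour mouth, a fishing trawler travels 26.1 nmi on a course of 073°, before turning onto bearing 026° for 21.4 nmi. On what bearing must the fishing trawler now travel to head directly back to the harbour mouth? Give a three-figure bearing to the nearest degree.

232°

Leg 1 (073°, 26.1 nmi): east 26.1 sin 73° = 24.96, north 26.1 cos 73° = 7.63
Leg 2 (026°, 21.4 nmi): east 21.4 sin 26° = 9.38, north 21.4 cos 26° = 19.23
Net displacement: 34.34 east, 26.87 north. Direction back to start is (-34.34, -26.87): bearing = atan2(-34.34, -26.87) mod 360° = 231.96° ≈ 232°.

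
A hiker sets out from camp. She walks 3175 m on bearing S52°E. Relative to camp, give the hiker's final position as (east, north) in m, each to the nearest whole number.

Leg 1 (S52°E, 3175 m): east 3175 sin 128° = 2501.93, north 3175 cos 128° = -1954.73
Summing: 2501.93 m east, -1954.73 m north → (2502, -1955).

(2502, -1955)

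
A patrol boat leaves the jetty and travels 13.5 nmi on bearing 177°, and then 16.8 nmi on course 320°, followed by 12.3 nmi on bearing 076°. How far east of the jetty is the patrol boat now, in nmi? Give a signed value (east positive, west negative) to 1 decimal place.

1.8 nmi

Leg 1 (177°, 13.5 nmi): east 13.5 sin 177° = 0.71, north 13.5 cos 177° = -13.48
Leg 2 (320°, 16.8 nmi): east 16.8 sin 320° = -10.80, north 16.8 cos 320° = 12.87
Leg 3 (076°, 12.3 nmi): east 12.3 sin 76° = 11.93, north 12.3 cos 76° = 2.98
Net east component: 1.84 nmi.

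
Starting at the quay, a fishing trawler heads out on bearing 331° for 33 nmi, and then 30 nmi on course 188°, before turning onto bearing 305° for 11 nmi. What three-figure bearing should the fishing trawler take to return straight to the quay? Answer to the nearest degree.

101°

Leg 1 (331°, 33 nmi): east 33 sin 331° = -16.00, north 33 cos 331° = 28.86
Leg 2 (188°, 30 nmi): east 30 sin 188° = -4.18, north 30 cos 188° = -29.71
Leg 3 (305°, 11 nmi): east 11 sin 305° = -9.01, north 11 cos 305° = 6.31
Net displacement: -29.18 east, 5.46 north. Direction back to start is (29.18, -5.46): bearing = atan2(29.18, -5.46) mod 360° = 100.60° ≈ 101°.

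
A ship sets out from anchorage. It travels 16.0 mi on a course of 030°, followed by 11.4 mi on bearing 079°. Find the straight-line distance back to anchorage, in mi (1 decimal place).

25.0 mi

Leg 1 (030°, 16.0 mi): east 16.0 sin 30° = 8.00, north 16.0 cos 30° = 13.86
Leg 2 (079°, 11.4 mi): east 11.4 sin 79° = 11.19, north 11.4 cos 79° = 2.18
Net: 19.19 east, 16.03 north. Distance = √((19.19)² + (16.03)²) = 25.006 mi.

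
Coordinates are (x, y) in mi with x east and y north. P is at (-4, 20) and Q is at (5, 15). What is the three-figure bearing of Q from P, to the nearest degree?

119°

Δeast = 5 − -4 = 9.00; Δnorth = 15 − 20 = -5.00.
Bearing = atan2(Δeast, Δnorth) mod 360° = 119.05° ≈ 119°.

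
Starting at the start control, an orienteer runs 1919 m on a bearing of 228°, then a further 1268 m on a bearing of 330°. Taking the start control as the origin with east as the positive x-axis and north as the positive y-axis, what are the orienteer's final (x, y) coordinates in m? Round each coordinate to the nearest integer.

(-2060, -186)

Leg 1 (228°, 1919 m): east 1919 sin 228° = -1426.09, north 1919 cos 228° = -1284.06
Leg 2 (330°, 1268 m): east 1268 sin 330° = -634.00, north 1268 cos 330° = 1098.12
Summing: -2060.09 m east, -185.94 m north → (-2060, -186).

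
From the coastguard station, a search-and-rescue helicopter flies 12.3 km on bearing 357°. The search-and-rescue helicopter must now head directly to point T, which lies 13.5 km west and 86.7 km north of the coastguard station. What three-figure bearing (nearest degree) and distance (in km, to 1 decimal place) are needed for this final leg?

Leg 1 (357°, 12.3 km): east 12.3 sin 357° = -0.64, north 12.3 cos 357° = 12.28
Current position: (-0.64, 12.28). Target: (-13.5, 86.7). Remaining: Δeast = -12.86, Δnorth = 74.42.
Bearing = atan2(-12.86, 74.42) mod 360° = 350.20°; distance = √((-12.86)² + (74.42)²) = 75.519 km.

350°, 75.5 km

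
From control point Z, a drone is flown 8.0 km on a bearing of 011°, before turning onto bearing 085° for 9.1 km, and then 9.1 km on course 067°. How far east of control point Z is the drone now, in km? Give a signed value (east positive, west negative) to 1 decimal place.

Leg 1 (011°, 8.0 km): east 8.0 sin 11° = 1.53, north 8.0 cos 11° = 7.85
Leg 2 (085°, 9.1 km): east 9.1 sin 85° = 9.07, north 9.1 cos 85° = 0.79
Leg 3 (067°, 9.1 km): east 9.1 sin 67° = 8.38, north 9.1 cos 67° = 3.56
Net east component: 18.97 km.

19.0 km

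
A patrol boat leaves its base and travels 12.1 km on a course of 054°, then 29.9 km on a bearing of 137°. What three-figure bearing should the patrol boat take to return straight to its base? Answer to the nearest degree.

Leg 1 (054°, 12.1 km): east 12.1 sin 54° = 9.79, north 12.1 cos 54° = 7.11
Leg 2 (137°, 29.9 km): east 29.9 sin 137° = 20.39, north 29.9 cos 137° = -21.87
Net displacement: 30.18 east, -14.76 north. Direction back to start is (-30.18, 14.76): bearing = atan2(-30.18, 14.76) mod 360° = 296.05° ≈ 296°.

296°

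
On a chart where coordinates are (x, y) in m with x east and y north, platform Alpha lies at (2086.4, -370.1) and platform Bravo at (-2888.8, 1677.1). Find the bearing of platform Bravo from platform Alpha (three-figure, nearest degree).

292°

Δeast = -2888.8 − 2086.4 = -4975.20; Δnorth = 1677.1 − -370.1 = 2047.20.
Bearing = atan2(Δeast, Δnorth) mod 360° = 292.37° ≈ 292°.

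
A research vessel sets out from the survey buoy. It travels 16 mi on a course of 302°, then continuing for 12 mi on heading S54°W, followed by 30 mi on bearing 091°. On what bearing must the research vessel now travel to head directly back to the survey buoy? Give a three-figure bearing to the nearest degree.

262°

Leg 1 (302°, 16 mi): east 16 sin 302° = -13.57, north 16 cos 302° = 8.48
Leg 2 (S54°W, 12 mi): east 12 sin 234° = -9.71, north 12 cos 234° = -7.05
Leg 3 (091°, 30 mi): east 30 sin 91° = 30.00, north 30 cos 91° = -0.52
Net displacement: 6.72 east, 0.90 north. Direction back to start is (-6.72, -0.90): bearing = atan2(-6.72, -0.90) mod 360° = 262.36° ≈ 262°.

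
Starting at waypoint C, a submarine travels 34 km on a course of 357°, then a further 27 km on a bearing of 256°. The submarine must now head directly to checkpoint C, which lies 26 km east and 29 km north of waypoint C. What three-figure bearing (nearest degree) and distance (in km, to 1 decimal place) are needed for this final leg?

Leg 1 (357°, 34 km): east 34 sin 357° = -1.78, north 34 cos 357° = 33.95
Leg 2 (256°, 27 km): east 27 sin 256° = -26.20, north 27 cos 256° = -6.53
Current position: (-27.98, 27.42). Target: (26, 29). Remaining: Δeast = 53.98, Δnorth = 1.58.
Bearing = atan2(53.98, 1.58) mod 360° = 88.32°; distance = √((53.98)² + (1.58)²) = 54.000 km.

088°, 54.0 km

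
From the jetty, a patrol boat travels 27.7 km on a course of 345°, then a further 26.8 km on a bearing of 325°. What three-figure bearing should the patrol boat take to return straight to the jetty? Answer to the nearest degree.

155°

Leg 1 (345°, 27.7 km): east 27.7 sin 345° = -7.17, north 27.7 cos 345° = 26.76
Leg 2 (325°, 26.8 km): east 26.8 sin 325° = -15.37, north 26.8 cos 325° = 21.95
Net displacement: -22.54 east, 48.71 north. Direction back to start is (22.54, -48.71): bearing = atan2(22.54, -48.71) mod 360° = 155.17° ≈ 155°.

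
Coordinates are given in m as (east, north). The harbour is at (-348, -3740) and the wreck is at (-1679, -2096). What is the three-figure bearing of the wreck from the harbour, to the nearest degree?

321°

Δeast = -1679 − -348 = -1331.00; Δnorth = -2096 − -3740 = 1644.00.
Bearing = atan2(Δeast, Δnorth) mod 360° = 321.01° ≈ 321°.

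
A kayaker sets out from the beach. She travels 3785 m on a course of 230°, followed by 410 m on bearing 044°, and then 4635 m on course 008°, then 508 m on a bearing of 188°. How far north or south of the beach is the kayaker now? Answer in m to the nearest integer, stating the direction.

Leg 1 (230°, 3785 m): east 3785 sin 230° = -2899.48, north 3785 cos 230° = -2432.95
Leg 2 (044°, 410 m): east 410 sin 44° = 284.81, north 410 cos 44° = 294.93
Leg 3 (008°, 4635 m): east 4635 sin 8° = 645.07, north 4635 cos 8° = 4589.89
Leg 4 (188°, 508 m): east 508 sin 188° = -70.70, north 508 cos 188° = -503.06
Net north component: 1948.81 m.

1949 m north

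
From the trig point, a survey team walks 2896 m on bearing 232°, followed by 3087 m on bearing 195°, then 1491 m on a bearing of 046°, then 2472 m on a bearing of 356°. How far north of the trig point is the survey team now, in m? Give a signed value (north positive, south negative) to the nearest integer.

Leg 1 (232°, 2896 m): east 2896 sin 232° = -2282.08, north 2896 cos 232° = -1782.96
Leg 2 (195°, 3087 m): east 3087 sin 195° = -798.97, north 3087 cos 195° = -2981.81
Leg 3 (046°, 1491 m): east 1491 sin 46° = 1072.54, north 1491 cos 46° = 1035.74
Leg 4 (356°, 2472 m): east 2472 sin 356° = -172.44, north 2472 cos 356° = 2465.98
Net north component: -1263.05 m.

-1263 m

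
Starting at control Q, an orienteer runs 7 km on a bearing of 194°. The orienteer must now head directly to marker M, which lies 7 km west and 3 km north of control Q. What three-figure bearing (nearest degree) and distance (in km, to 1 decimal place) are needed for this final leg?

Leg 1 (194°, 7 km): east 7 sin 194° = -1.69, north 7 cos 194° = -6.79
Current position: (-1.69, -6.79). Target: (-7, 3). Remaining: Δeast = -5.31, Δnorth = 9.79.
Bearing = atan2(-5.31, 9.79) mod 360° = 331.55°; distance = √((-5.31)² + (9.79)²) = 11.138 km.

332°, 11.1 km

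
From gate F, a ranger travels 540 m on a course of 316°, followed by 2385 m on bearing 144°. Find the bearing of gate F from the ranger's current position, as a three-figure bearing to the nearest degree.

326°

Leg 1 (316°, 540 m): east 540 sin 316° = -375.12, north 540 cos 316° = 388.44
Leg 2 (144°, 2385 m): east 2385 sin 144° = 1401.87, north 2385 cos 144° = -1929.51
Net displacement: 1026.75 east, -1541.06 north. Direction back to start is (-1026.75, 1541.06): bearing = atan2(-1026.75, 1541.06) mod 360° = 326.33° ≈ 326°.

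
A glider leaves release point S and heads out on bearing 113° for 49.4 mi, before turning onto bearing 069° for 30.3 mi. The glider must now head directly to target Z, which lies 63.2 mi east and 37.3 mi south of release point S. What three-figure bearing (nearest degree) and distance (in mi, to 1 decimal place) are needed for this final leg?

Leg 1 (113°, 49.4 mi): east 49.4 sin 113° = 45.47, north 49.4 cos 113° = -19.30
Leg 2 (069°, 30.3 mi): east 30.3 sin 69° = 28.29, north 30.3 cos 69° = 10.86
Current position: (73.76, -8.44). Target: (63.2, -37.3). Remaining: Δeast = -10.56, Δnorth = -28.86.
Bearing = atan2(-10.56, -28.86) mod 360° = 200.10°; distance = √((-10.56)² + (-28.86)²) = 30.728 mi.

200°, 30.7 mi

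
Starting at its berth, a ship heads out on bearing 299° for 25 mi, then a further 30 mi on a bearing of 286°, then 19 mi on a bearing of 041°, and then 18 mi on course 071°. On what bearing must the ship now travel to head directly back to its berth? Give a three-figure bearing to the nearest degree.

152°

Leg 1 (299°, 25 mi): east 25 sin 299° = -21.87, north 25 cos 299° = 12.12
Leg 2 (286°, 30 mi): east 30 sin 286° = -28.84, north 30 cos 286° = 8.27
Leg 3 (041°, 19 mi): east 19 sin 41° = 12.47, north 19 cos 41° = 14.34
Leg 4 (071°, 18 mi): east 18 sin 71° = 17.02, north 18 cos 71° = 5.86
Net displacement: -21.22 east, 40.59 north. Direction back to start is (21.22, -40.59): bearing = atan2(21.22, -40.59) mod 360° = 152.40° ≈ 152°.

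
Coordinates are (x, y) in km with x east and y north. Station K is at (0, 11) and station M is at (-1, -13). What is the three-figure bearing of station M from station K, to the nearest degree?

182°

Δeast = -1 − 0 = -1.00; Δnorth = -13 − 11 = -24.00.
Bearing = atan2(Δeast, Δnorth) mod 360° = 182.39° ≈ 182°.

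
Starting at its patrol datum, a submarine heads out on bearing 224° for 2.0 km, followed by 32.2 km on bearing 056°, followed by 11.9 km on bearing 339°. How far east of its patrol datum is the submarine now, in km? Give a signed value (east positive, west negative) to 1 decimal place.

Leg 1 (224°, 2.0 km): east 2.0 sin 224° = -1.39, north 2.0 cos 224° = -1.44
Leg 2 (056°, 32.2 km): east 32.2 sin 56° = 26.70, north 32.2 cos 56° = 18.01
Leg 3 (339°, 11.9 km): east 11.9 sin 339° = -4.26, north 11.9 cos 339° = 11.11
Net east component: 21.04 km.

21.0 km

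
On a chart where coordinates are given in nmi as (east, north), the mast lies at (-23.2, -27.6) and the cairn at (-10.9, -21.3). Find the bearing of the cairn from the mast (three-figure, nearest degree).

Δeast = -10.9 − -23.2 = 12.30; Δnorth = -21.3 − -27.6 = 6.30.
Bearing = atan2(Δeast, Δnorth) mod 360° = 62.88° ≈ 063°.

063°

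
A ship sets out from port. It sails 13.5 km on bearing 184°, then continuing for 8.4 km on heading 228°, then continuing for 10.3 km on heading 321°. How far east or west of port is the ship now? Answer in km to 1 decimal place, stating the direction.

13.7 km west

Leg 1 (184°, 13.5 km): east 13.5 sin 184° = -0.94, north 13.5 cos 184° = -13.47
Leg 2 (228°, 8.4 km): east 8.4 sin 228° = -6.24, north 8.4 cos 228° = -5.62
Leg 3 (321°, 10.3 km): east 10.3 sin 321° = -6.48, north 10.3 cos 321° = 8.00
Net east component: -13.67 km.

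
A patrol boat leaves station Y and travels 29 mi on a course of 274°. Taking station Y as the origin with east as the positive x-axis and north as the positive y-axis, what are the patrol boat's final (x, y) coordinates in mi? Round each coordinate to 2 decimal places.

Leg 1 (274°, 29 mi): east 29 sin 274° = -28.93, north 29 cos 274° = 2.02
Summing: -28.93 mi east, 2.02 mi north → (-28.93, 2.02).

(-28.93, 2.02)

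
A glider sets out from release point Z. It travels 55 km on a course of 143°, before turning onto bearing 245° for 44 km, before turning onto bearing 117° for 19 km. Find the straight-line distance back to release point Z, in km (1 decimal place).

Leg 1 (143°, 55 km): east 55 sin 143° = 33.10, north 55 cos 143° = -43.92
Leg 2 (245°, 44 km): east 44 sin 245° = -39.88, north 44 cos 245° = -18.60
Leg 3 (117°, 19 km): east 19 sin 117° = 16.93, north 19 cos 117° = -8.63
Net: 10.15 east, -71.15 north. Distance = √((10.15)² + (-71.15)²) = 71.867 km.

71.9 km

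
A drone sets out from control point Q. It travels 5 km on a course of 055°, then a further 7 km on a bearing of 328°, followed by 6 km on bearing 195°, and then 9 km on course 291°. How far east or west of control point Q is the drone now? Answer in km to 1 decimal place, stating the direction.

Leg 1 (055°, 5 km): east 5 sin 55° = 4.10, north 5 cos 55° = 2.87
Leg 2 (328°, 7 km): east 7 sin 328° = -3.71, north 7 cos 328° = 5.94
Leg 3 (195°, 6 km): east 6 sin 195° = -1.55, north 6 cos 195° = -5.80
Leg 4 (291°, 9 km): east 9 sin 291° = -8.40, north 9 cos 291° = 3.23
Net east component: -9.57 km.

9.6 km west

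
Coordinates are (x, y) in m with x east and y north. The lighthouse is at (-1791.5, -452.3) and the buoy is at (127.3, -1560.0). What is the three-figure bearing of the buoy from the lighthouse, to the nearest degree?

120°

Δeast = 127.3 − -1791.5 = 1918.80; Δnorth = -1560.0 − -452.3 = -1107.70.
Bearing = atan2(Δeast, Δnorth) mod 360° = 120.00° ≈ 120°.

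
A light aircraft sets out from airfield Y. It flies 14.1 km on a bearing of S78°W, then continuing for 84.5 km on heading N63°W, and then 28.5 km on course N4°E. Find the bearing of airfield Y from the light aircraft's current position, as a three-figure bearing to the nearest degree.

Leg 1 (S78°W, 14.1 km): east 14.1 sin 258° = -13.79, north 14.1 cos 258° = -2.93
Leg 2 (N63°W, 84.5 km): east 84.5 sin 297° = -75.29, north 84.5 cos 297° = 38.36
Leg 3 (N4°E, 28.5 km): east 28.5 sin 4° = 1.99, north 28.5 cos 4° = 28.43
Net displacement: -87.09 east, 63.86 north. Direction back to start is (87.09, -63.86): bearing = atan2(87.09, -63.86) mod 360° = 126.25° ≈ 126°.

126°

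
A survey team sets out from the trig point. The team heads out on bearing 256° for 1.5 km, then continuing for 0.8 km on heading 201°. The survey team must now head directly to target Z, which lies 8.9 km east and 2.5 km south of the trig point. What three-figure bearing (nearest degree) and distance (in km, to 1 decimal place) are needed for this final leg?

097°, 10.7 km

Leg 1 (256°, 1.5 km): east 1.5 sin 256° = -1.46, north 1.5 cos 256° = -0.36
Leg 2 (201°, 0.8 km): east 0.8 sin 201° = -0.29, north 0.8 cos 201° = -0.75
Current position: (-1.74, -1.11). Target: (8.9, -2.5). Remaining: Δeast = 10.64, Δnorth = -1.39.
Bearing = atan2(10.64, -1.39) mod 360° = 97.44°; distance = √((10.64)² + (-1.39)²) = 10.733 km.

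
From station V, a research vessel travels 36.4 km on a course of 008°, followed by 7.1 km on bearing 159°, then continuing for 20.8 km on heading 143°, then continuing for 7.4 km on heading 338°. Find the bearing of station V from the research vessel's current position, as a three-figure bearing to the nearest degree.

Leg 1 (008°, 36.4 km): east 36.4 sin 8° = 5.07, north 36.4 cos 8° = 36.05
Leg 2 (159°, 7.1 km): east 7.1 sin 159° = 2.54, north 7.1 cos 159° = -6.63
Leg 3 (143°, 20.8 km): east 20.8 sin 143° = 12.52, north 20.8 cos 143° = -16.61
Leg 4 (338°, 7.4 km): east 7.4 sin 338° = -2.77, north 7.4 cos 338° = 6.86
Net displacement: 17.36 east, 19.67 north. Direction back to start is (-17.36, -19.67): bearing = atan2(-17.36, -19.67) mod 360° = 221.43° ≈ 221°.

221°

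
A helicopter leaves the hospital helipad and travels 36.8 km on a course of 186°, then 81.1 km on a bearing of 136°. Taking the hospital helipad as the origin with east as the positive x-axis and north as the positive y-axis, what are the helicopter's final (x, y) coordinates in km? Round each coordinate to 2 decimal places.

(52.49, -94.94)

Leg 1 (186°, 36.8 km): east 36.8 sin 186° = -3.85, north 36.8 cos 186° = -36.60
Leg 2 (136°, 81.1 km): east 81.1 sin 136° = 56.34, north 81.1 cos 136° = -58.34
Summing: 52.49 km east, -94.94 km north → (52.49, -94.94).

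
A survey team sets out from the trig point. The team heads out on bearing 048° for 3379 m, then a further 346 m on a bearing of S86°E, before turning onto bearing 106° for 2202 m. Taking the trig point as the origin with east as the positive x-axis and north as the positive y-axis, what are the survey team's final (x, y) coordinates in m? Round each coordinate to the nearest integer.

(4973, 1630)

Leg 1 (048°, 3379 m): east 3379 sin 48° = 2511.09, north 3379 cos 48° = 2260.99
Leg 2 (S86°E, 346 m): east 346 sin 94° = 345.16, north 346 cos 94° = -24.14
Leg 3 (106°, 2202 m): east 2202 sin 106° = 2116.70, north 2202 cos 106° = -606.95
Summing: 4972.94 m east, 1629.90 m north → (4973, 1630).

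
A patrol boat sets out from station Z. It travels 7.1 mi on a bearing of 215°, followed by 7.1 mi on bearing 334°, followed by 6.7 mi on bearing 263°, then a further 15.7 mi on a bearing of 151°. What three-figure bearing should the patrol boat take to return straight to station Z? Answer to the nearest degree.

024°

Leg 1 (215°, 7.1 mi): east 7.1 sin 215° = -4.07, north 7.1 cos 215° = -5.82
Leg 2 (334°, 7.1 mi): east 7.1 sin 334° = -3.11, north 7.1 cos 334° = 6.38
Leg 3 (263°, 6.7 mi): east 6.7 sin 263° = -6.65, north 6.7 cos 263° = -0.82
Leg 4 (151°, 15.7 mi): east 15.7 sin 151° = 7.61, north 15.7 cos 151° = -13.73
Net displacement: -6.22 east, -13.98 north. Direction back to start is (6.22, 13.98): bearing = atan2(6.22, 13.98) mod 360° = 23.99° ≈ 024°.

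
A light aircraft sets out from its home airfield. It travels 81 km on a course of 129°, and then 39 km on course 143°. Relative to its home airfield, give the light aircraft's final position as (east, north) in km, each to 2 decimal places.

(86.42, -82.12)

Leg 1 (129°, 81 km): east 81 sin 129° = 62.95, north 81 cos 129° = -50.97
Leg 2 (143°, 39 km): east 39 sin 143° = 23.47, north 39 cos 143° = -31.15
Summing: 86.42 km east, -82.12 km north → (86.42, -82.12).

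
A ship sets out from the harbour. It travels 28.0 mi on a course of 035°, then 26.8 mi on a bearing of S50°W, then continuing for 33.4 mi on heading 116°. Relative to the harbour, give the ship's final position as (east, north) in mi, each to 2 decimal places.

Leg 1 (035°, 28.0 mi): east 28.0 sin 35° = 16.06, north 28.0 cos 35° = 22.94
Leg 2 (S50°W, 26.8 mi): east 26.8 sin 230° = -20.53, north 26.8 cos 230° = -17.23
Leg 3 (116°, 33.4 mi): east 33.4 sin 116° = 30.02, north 33.4 cos 116° = -14.64
Summing: 25.55 mi east, -8.93 mi north → (25.55, -8.93).

(25.55, -8.93)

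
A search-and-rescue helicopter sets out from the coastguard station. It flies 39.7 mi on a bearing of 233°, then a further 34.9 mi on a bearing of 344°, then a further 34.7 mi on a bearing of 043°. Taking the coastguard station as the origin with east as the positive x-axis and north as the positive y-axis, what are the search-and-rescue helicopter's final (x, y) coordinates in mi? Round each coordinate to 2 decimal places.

Leg 1 (233°, 39.7 mi): east 39.7 sin 233° = -31.71, north 39.7 cos 233° = -23.89
Leg 2 (344°, 34.9 mi): east 34.9 sin 344° = -9.62, north 34.9 cos 344° = 33.55
Leg 3 (043°, 34.7 mi): east 34.7 sin 43° = 23.67, north 34.7 cos 43° = 25.38
Summing: -17.66 mi east, 35.03 mi north → (-17.66, 35.03).

(-17.66, 35.03)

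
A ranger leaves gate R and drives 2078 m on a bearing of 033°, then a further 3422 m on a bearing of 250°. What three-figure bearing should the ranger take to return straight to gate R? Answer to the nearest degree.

105°

Leg 1 (033°, 2078 m): east 2078 sin 33° = 1131.76, north 2078 cos 33° = 1742.76
Leg 2 (250°, 3422 m): east 3422 sin 250° = -3215.63, north 3422 cos 250° = -1170.39
Net displacement: -2083.87 east, 572.36 north. Direction back to start is (2083.87, -572.36): bearing = atan2(2083.87, -572.36) mod 360° = 105.36° ≈ 105°.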